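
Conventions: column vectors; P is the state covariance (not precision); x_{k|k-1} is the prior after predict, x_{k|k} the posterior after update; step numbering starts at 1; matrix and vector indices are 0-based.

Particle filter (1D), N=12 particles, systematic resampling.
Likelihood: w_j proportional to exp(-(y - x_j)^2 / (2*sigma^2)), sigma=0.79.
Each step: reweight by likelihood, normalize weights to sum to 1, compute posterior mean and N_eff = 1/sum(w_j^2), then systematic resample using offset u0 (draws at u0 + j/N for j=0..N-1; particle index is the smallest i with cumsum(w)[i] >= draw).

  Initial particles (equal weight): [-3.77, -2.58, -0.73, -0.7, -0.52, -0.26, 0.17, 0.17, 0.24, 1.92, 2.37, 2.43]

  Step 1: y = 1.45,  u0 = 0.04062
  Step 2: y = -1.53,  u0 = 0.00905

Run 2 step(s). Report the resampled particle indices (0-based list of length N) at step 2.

step 1: w=[0.0000, 0.0000, 0.0078, 0.0087, 0.0157, 0.0338, 0.0946, 0.0946, 0.1088, 0.2946, 0.1785, 0.1629]  mean=1.4141  Neff=5.6673  idx=[5, 6, 7, 8, 9, 9, 9, 9, 10, 10, 11, 11]
step 2: w=[0.4960, 0.1783, 0.1783, 0.1468, 0.0001, 0.0001, 0.0001, 0.0001, 0.0000, 0.0000, 0.0000, 0.0000]  mean=-0.0320  Neff=3.0193  idx=[0, 0, 0, 0, 0, 0, 1, 1, 2, 2, 2, 3]

resampled_idx = [0, 0, 0, 0, 0, 0, 1, 1, 2, 2, 2, 3]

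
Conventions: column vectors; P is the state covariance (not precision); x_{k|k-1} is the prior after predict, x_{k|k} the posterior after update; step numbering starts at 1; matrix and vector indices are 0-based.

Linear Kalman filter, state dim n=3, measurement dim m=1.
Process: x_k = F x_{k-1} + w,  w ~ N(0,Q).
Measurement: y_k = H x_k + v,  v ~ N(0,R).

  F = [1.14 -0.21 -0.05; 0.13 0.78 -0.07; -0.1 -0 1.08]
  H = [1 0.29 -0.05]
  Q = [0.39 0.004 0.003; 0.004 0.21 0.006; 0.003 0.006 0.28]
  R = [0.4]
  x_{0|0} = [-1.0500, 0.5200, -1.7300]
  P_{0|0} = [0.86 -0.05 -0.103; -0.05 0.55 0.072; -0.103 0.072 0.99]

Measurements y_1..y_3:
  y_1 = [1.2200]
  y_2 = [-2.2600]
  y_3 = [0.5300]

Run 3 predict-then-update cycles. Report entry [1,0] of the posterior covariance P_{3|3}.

P_post[1,0] = -0.1600

step 1: x^-=[-1.2197, 0.3902, -1.7634]  P^-=[1.5716 0.0089 -0.2932; 0.0089 0.5479 -0.0307; -0.2932 -0.0307 1.4656]  S=[2.0567]  K=[0.7725; 0.0823; -0.1825]  nu=[2.2384]  x^+=[0.5095, 0.5744, -2.1719]  P^+=[0.3442 -0.1219 -0.0032; -0.1219 0.5339 0.0002; -0.0032 0.0002 1.3971]
step 2: x^-=[0.5688, 0.6663, -2.3966]  P^-=[0.9231 -0.1324 -0.1183; -0.1324 0.5228 -0.0949; -0.1183 -0.0949 1.9137]  S=[1.3097]  K=[0.6800; 0.0183; -0.1844]  nu=[-3.1418]  x^+=[-1.5678, 0.6088, -1.8174]  P^+=[0.3174 -0.1487 0.0459; -0.1487 0.5224 -0.0904; 0.0459 -0.0904 1.8692]
step 3: x^-=[-1.8243, 0.3982, -1.8060]  P^-=[0.8943 -0.1579 -0.0600; -0.1579 0.5212 -0.1972; -0.0600 -0.1972 2.4534]  S=[1.2644]  K=[0.6734; 0.0025; -0.1897]  nu=[2.1485]  x^+=[-0.3774, 0.4035, -2.2135]  P^+=[0.3209 -0.1600 0.1016; -0.1600 0.5212 -0.1967; 0.1016 -0.1967 2.4080]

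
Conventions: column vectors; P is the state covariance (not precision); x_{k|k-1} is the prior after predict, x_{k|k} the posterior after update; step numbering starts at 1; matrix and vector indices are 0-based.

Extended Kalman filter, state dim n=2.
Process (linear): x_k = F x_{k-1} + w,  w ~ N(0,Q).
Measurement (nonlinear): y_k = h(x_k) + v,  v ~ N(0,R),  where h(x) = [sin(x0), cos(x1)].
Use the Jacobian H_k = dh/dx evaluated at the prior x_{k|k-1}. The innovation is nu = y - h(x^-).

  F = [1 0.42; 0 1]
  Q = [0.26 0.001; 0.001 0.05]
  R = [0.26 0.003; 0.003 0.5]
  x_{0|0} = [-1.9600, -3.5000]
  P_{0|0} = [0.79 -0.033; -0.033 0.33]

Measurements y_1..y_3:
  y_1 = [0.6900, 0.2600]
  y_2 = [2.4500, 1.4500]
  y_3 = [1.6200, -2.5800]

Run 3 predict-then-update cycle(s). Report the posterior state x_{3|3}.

step 1: x^-=[-3.4300, -3.5000]  P^-=[1.0805 0.1066; 0.1066 0.3800]  H_jac=[-0.9587 0.0000; 0.0000 -0.3508]  S=[1.2531 0.0388; 0.0388 0.5468]  K=[-0.8264 -0.0097; -0.0742 -0.2385]  nu=[0.4056, 1.1965]  x^+=[-3.7767, -3.8155]  P^+=[0.2241 0.0209; 0.0209 0.3406]
step 2: x^-=[-5.3792, -3.8155]  P^-=[0.5617 0.1649; 0.1649 0.3906]  H_jac=[0.6185 0.0000; 0.0000 -0.6240]  S=[0.4749 -0.0607; -0.0607 0.6521]  K=[0.7200 -0.0908; 0.1691 -0.3581]  nu=[1.6642, 2.2314]  x^+=[-4.3837, -4.3331]  P^+=[0.3022 0.0693; 0.0693 0.2861]
step 3: x^-=[-6.2036, -4.3331]  P^-=[0.6709 0.1905; 0.1905 0.3361]  H_jac=[0.9968 0.0000; 0.0000 -0.9289]  S=[0.9267 -0.1734; -0.1734 0.7900]  K=[0.7089 -0.0684; 0.1366 -0.3652]  nu=[1.5405, -2.2098]  x^+=[-4.9604, -3.3157]  P^+=[0.1847 0.0345; 0.0345 0.1961]

x_post = [-4.9604, -3.3157]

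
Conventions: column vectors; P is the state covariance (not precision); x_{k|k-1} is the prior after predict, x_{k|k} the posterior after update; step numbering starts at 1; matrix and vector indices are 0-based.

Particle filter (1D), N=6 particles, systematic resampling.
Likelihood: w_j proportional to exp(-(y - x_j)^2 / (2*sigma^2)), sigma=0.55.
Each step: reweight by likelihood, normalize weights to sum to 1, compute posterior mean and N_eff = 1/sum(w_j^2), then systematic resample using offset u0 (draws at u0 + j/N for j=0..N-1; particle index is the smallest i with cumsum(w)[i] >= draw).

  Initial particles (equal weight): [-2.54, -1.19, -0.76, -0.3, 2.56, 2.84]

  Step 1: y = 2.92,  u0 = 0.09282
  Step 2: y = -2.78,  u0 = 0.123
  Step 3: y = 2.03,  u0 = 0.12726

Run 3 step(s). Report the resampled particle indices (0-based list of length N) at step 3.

step 1: w=[0.0000, 0.0000, 0.0000, 0.0000, 0.4493, 0.5507]  mean=2.7142  Neff=1.9796  idx=[4, 4, 4, 5, 5, 5]
step 2: w=[0.3313, 0.3313, 0.3313, 0.0021, 0.0021, 0.0021]  mean=2.5617  Neff=3.0376  idx=[0, 0, 1, 1, 2, 2]
step 3: w=[0.1667, 0.1667, 0.1667, 0.1667, 0.1667, 0.1667]  mean=2.5600  Neff=6.0000  idx=[0, 1, 2, 3, 4, 5]

resampled_idx = [0, 1, 2, 3, 4, 5]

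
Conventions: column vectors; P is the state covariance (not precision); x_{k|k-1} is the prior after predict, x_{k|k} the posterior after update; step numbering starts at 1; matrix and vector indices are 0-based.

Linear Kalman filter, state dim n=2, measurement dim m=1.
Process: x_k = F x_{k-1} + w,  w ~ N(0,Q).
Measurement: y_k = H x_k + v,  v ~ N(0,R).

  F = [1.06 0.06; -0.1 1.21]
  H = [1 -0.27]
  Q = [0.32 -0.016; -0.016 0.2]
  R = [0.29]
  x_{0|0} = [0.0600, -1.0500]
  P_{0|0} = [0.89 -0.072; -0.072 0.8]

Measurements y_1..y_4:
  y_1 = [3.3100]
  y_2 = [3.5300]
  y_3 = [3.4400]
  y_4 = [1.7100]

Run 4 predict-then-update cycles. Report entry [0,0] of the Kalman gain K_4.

step 1: x^-=[0.0006, -1.2765]  P^-=[1.3137 -0.1442; -0.1442 1.3976]  S=[1.7835]  K=[0.7584; -0.2924]  nu=[2.9647]  x^+=[2.2492, -2.1435]  P^+=[0.2878 0.2514; 0.2514 1.2451]
step 2: x^-=[2.2555, -2.8185]  P^-=[0.6798 0.3648; 0.3648 1.9650]  S=[0.9161]  K=[0.6346; -0.1809]  nu=[0.5135]  x^+=[2.5814, -2.9114]  P^+=[0.3109 0.4700; 0.4700 1.9350]
step 3: x^-=[2.5616, -3.7810]  P^-=[0.7361 0.6915; 0.6915 2.9224]  S=[0.8657]  K=[0.6346; -0.1127]  nu=[-0.1424]  x^+=[2.4712, -3.7649]  P^+=[0.3875 0.7534; 0.7534 2.9114]
step 4: x^-=[2.3936, -4.8026]  P^-=[0.8617 1.1161; 1.1161 4.2842]  S=[0.8613]  K=[0.6506; -0.0472]  nu=[-1.9803]  x^+=[1.1053, -4.7092]  P^+=[0.4971 1.1425; 1.1425 4.2822]

K[0,0] = 0.6506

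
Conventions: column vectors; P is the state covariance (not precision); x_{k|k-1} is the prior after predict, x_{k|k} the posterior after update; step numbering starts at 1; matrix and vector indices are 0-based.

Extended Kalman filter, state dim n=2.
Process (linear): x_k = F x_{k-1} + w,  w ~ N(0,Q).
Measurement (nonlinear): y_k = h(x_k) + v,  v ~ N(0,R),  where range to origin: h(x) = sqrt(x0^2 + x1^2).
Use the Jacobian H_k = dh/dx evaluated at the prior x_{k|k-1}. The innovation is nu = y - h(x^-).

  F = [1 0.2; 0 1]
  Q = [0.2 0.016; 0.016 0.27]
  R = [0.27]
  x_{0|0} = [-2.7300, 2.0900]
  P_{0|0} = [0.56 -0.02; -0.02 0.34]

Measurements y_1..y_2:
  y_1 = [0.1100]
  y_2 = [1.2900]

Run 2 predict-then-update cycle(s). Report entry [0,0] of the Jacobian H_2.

H_jac[0,0] = -0.3990

step 1: x^-=[-2.3120, 2.0900]  P^-=[0.7656 0.0640; 0.0640 0.6100]  H_jac=[-0.7418 0.6706]  S=[0.9020]  K=[-0.5821; 0.4009]  nu=[-3.0066]  x^+=[-0.5618, 0.8847]  P^+=[0.4600 0.2745; 0.2745 0.4650]
step 2: x^-=[-0.3849, 0.8847]  P^-=[0.7884 0.3835; 0.3835 0.7350]  H_jac=[-0.3990 0.9170]  S=[0.7329]  K=[0.0506; 0.7108]  nu=[0.3252]  x^+=[-0.3684, 1.1158]  P^+=[0.7865 0.3571; 0.3571 0.3647]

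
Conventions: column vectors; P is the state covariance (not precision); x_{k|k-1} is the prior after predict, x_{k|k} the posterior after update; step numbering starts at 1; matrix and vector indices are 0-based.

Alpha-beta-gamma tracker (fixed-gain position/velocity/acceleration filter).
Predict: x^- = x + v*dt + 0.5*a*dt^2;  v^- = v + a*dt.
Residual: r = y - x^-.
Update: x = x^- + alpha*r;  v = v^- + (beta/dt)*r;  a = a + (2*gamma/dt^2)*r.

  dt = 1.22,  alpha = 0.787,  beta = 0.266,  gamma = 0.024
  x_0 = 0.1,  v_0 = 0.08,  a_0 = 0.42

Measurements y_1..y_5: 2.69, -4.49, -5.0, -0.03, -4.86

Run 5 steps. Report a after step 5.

a_post = 0.1403

step 1: x_pred=0.5102  r=2.1798  x^+=2.2257  v^+=1.0677  a^+=0.4903
step 2: x_pred=3.8931  r=-8.3831  x^+=-2.7044  v^+=-0.1620  a^+=0.2199
step 3: x_pred=-2.7383  r=-2.2617  x^+=-4.5183  v^+=-0.3867  a^+=0.1470
step 4: x_pred=-4.8807  r=4.8507  x^+=-1.0632  v^+=0.8502  a^+=0.3034
step 5: x_pred=0.1999  r=-5.0599  x^+=-3.7822  v^+=0.1172  a^+=0.1403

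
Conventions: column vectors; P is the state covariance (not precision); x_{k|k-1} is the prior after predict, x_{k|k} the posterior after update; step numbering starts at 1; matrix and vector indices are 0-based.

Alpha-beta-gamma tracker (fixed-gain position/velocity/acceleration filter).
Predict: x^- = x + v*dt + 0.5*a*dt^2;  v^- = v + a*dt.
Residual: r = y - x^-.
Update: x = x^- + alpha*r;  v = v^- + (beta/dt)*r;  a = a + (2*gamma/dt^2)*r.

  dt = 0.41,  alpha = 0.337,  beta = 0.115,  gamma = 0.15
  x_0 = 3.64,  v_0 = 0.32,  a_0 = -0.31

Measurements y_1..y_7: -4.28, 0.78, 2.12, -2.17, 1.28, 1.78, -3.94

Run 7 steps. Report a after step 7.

a_post = 20.2903

step 1: x_pred=3.7451  r=-8.0251  x^+=1.0407  v^+=-2.0581  a^+=-14.6321
step 2: x_pred=-1.0330  r=1.8130  x^+=-0.4220  v^+=-7.5487  a^+=-11.3966
step 3: x_pred=-4.4748  r=6.5948  x^+=-2.2524  v^+=-10.3715  a^+=0.3729
step 4: x_pred=-6.4734  r=4.3034  x^+=-5.0231  v^+=-9.0116  a^+=8.0529
step 5: x_pred=-8.0410  r=9.3210  x^+=-4.8998  v^+=-3.0955  a^+=24.6877
step 6: x_pred=-4.0940  r=5.8740  x^+=-2.1145  v^+=8.6741  a^+=35.1707
step 7: x_pred=4.3980  r=-8.3380  x^+=1.5881  v^+=20.7554  a^+=20.2903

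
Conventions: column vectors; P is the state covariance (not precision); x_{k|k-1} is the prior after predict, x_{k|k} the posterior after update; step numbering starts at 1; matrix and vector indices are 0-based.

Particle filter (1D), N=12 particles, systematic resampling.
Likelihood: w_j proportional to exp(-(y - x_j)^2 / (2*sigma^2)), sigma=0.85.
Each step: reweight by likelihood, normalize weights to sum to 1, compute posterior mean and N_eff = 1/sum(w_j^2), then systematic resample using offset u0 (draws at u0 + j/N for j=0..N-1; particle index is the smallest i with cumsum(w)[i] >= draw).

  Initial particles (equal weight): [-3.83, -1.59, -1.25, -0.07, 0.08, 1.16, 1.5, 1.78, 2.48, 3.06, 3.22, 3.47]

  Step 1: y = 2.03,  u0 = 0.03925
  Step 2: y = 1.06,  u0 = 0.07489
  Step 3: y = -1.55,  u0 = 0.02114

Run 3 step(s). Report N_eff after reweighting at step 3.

step 1: w=[0.0000, 0.0000, 0.0001, 0.0106, 0.0162, 0.1329, 0.1848, 0.2149, 0.1951, 0.1077, 0.0842, 0.0534]  mean=2.0843  Neff=6.3297  idx=[5, 5, 6, 6, 7, 7, 7, 8, 8, 9, 10, 11]
step 2: w=[0.1540, 0.1540, 0.1357, 0.1357, 0.1084, 0.1084, 0.1084, 0.0384, 0.0384, 0.0097, 0.0061, 0.0028]  mean=1.5928  Neff=8.1576  idx=[0, 1, 1, 2, 2, 3, 3, 4, 5, 6, 7, 10]
step 3: w=[0.2348, 0.2348, 0.2348, 0.0606, 0.0606, 0.0606, 0.0606, 0.0176, 0.0176, 0.0176, 0.0005, 0.0000]  mean=1.2757  Neff=5.5237  idx=[0, 0, 0, 1, 1, 1, 2, 2, 2, 4, 5, 6]

N_eff = 5.5237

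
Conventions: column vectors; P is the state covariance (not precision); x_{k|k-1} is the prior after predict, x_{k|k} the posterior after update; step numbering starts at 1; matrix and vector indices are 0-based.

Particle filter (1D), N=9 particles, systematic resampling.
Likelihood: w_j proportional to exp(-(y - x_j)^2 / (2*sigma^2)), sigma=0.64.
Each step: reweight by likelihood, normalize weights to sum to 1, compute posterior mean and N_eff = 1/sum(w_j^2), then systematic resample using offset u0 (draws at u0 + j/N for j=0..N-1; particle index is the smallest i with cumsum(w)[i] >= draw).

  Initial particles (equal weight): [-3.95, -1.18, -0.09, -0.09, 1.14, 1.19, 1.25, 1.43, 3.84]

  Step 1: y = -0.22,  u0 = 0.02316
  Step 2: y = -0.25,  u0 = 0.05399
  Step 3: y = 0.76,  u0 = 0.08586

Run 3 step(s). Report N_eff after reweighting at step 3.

step 1: w=[0.0000, 0.1256, 0.3791, 0.3791, 0.0405, 0.0342, 0.0277, 0.0139, 0.0000]  mean=-0.0751  Neff=3.2582  idx=[1, 2, 2, 2, 2, 3, 3, 3, 4]
step 2: w=[0.0481, 0.1341, 0.1341, 0.1341, 0.1341, 0.1341, 0.1341, 0.1341, 0.0131]  mean=-0.1264  Neff=7.7889  idx=[1, 1, 2, 3, 4, 5, 6, 6, 7]
step 3: w=[0.1111, 0.1111, 0.1111, 0.1111, 0.1111, 0.1111, 0.1111, 0.1111, 0.1111]  mean=-0.0900  Neff=9.0000  idx=[0, 1, 2, 3, 4, 5, 6, 7, 8]

N_eff = 9.0000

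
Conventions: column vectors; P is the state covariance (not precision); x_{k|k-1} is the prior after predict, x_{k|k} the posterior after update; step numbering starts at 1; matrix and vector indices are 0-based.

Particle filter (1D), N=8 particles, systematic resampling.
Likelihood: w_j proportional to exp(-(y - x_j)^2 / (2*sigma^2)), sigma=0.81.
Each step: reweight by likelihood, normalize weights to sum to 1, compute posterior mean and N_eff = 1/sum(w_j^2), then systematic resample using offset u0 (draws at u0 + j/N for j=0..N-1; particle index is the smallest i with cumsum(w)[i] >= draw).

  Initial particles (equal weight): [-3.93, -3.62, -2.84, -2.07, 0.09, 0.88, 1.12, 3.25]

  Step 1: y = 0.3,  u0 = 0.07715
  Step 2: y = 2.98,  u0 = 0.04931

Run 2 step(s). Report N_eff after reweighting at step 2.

step 1: w=[0.0000, 0.0000, 0.0002, 0.0059, 0.4105, 0.3285, 0.2543, 0.0006]  mean=0.5999  Neff=2.9313  idx=[4, 4, 4, 5, 5, 5, 6, 6]
step 2: w=[0.0068, 0.0068, 0.0068, 0.1375, 0.1375, 0.1375, 0.2836, 0.2836]  mean=1.0000  Neff=4.5940  idx=[3, 4, 5, 5, 6, 6, 7, 7]

N_eff = 4.5940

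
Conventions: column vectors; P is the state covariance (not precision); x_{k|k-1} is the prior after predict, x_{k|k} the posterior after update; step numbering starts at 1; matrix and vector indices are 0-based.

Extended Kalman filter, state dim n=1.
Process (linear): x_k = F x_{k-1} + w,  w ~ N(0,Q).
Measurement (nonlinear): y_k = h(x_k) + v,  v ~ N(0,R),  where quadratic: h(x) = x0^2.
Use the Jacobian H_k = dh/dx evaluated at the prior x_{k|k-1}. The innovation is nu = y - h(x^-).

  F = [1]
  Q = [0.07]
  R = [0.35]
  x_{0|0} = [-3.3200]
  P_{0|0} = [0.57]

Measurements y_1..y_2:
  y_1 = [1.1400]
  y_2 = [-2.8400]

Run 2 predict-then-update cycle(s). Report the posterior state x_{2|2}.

x_post = [-0.5759]

step 1: x^-=[-3.3200]  P^-=[0.6400]  H_jac=[-6.6400]  S=[28.5673]  K=[-0.1488]  nu=[-9.8824]  x^+=[-1.8499]  P^+=[0.0078]
step 2: x^-=[-1.8499]  P^-=[0.0778]  H_jac=[-3.6998]  S=[1.4156]  K=[-0.2035]  nu=[-6.2622]  x^+=[-0.5759]  P^+=[0.0192]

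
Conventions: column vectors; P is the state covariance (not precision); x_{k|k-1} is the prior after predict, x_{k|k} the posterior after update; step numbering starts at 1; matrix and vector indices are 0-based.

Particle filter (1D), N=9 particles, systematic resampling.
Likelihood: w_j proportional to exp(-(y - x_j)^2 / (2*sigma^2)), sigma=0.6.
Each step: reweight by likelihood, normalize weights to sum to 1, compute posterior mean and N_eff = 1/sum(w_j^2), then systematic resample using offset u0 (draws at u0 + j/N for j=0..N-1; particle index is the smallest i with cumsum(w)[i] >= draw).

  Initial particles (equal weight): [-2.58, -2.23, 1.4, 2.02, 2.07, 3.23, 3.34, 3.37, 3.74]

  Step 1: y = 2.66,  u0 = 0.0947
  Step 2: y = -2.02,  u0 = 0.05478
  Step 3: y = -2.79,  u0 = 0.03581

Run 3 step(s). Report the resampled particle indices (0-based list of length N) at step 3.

step 1: w=[0.0000, 0.0000, 0.0350, 0.1797, 0.1957, 0.2021, 0.1670, 0.1576, 0.0628]  mean=2.7939  Neff=5.9044  idx=[3, 3, 4, 5, 5, 6, 6, 7, 8]
step 2: w=[0.3893, 0.3893, 0.2214, 0.0000, 0.0000, 0.0000, 0.0000, 0.0000, 0.0000]  mean=2.0311  Neff=2.8398  idx=[0, 0, 0, 0, 1, 1, 1, 2, 2]
step 3: w=[0.1247, 0.1247, 0.1247, 0.1247, 0.1247, 0.1247, 0.1247, 0.0637, 0.0637]  mean=2.0264  Neff=8.5548  idx=[0, 1, 2, 2, 3, 4, 5, 6, 7]

resampled_idx = [0, 1, 2, 2, 3, 4, 5, 6, 7]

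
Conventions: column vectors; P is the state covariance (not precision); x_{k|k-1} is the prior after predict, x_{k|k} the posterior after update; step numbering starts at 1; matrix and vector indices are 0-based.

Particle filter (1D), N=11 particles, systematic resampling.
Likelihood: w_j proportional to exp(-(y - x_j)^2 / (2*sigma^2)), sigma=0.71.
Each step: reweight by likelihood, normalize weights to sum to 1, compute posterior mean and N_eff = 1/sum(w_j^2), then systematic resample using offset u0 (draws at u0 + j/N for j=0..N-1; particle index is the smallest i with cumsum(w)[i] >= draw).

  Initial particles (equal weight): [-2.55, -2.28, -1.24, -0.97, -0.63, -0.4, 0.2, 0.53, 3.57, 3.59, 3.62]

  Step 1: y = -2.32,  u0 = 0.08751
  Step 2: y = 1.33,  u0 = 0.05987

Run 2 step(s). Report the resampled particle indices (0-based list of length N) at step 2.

resampled_idx = [9, 10, 10, 10, 10, 10, 10, 10, 10, 10, 10]

step 1: w=[0.3776, 0.3974, 0.1252, 0.0653, 0.0234, 0.0103, 0.0007, 0.0001, 0.0000, 0.0000, 0.0000]  mean=-2.1062  Neff=3.1144  idx=[0, 0, 0, 0, 1, 1, 1, 1, 2, 3, 5]
step 2: w=[0.0000, 0.0000, 0.0000, 0.0000, 0.0000, 0.0000, 0.0000, 0.0000, 0.0246, 0.0906, 0.8846]  mean=-0.4727  Neff=1.2637  idx=[9, 10, 10, 10, 10, 10, 10, 10, 10, 10, 10]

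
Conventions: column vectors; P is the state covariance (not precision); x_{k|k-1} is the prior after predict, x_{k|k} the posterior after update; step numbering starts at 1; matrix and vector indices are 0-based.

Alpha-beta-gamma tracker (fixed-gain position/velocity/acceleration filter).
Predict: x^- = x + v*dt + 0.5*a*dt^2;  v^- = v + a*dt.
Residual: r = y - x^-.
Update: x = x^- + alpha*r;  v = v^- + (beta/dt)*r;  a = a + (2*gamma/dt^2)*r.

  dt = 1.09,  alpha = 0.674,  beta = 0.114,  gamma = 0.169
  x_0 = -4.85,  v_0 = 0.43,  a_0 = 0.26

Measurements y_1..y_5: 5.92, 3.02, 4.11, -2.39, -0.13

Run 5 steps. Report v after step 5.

v_post = -0.0558

step 1: x_pred=-4.2268  r=10.1468  x^+=2.6121  v^+=1.7746  a^+=3.1467
step 2: x_pred=6.4157  r=-3.3957  x^+=4.1270  v^+=4.8493  a^+=2.1806
step 3: x_pred=10.7082  r=-6.5982  x^+=6.2610  v^+=6.5361  a^+=0.3035
step 4: x_pred=13.5657  r=-15.9557  x^+=2.8115  v^+=5.1982  a^+=-4.2357
step 5: x_pred=5.9613  r=-6.0913  x^+=1.8558  v^+=-0.0558  a^+=-5.9686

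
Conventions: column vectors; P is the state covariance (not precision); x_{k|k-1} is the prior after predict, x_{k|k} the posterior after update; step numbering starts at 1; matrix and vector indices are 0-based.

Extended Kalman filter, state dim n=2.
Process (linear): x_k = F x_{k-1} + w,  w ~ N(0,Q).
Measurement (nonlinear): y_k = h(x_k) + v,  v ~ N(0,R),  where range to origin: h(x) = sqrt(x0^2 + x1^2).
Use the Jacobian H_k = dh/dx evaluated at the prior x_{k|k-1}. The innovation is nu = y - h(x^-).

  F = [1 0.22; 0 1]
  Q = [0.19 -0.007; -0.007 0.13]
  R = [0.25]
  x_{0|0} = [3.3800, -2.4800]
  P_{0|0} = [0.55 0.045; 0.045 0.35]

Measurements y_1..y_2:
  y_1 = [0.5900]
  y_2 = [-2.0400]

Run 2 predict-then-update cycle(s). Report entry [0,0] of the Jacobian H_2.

step 1: x^-=[2.8344, -2.4800]  P^-=[0.7767 0.1150; 0.1150 0.4800]  H_jac=[0.7526 -0.6585]  S=[0.7841]  K=[0.6490; -0.2927]  nu=[-3.1762]  x^+=[0.7732, -1.5502]  P^+=[0.4465 0.2640; 0.2640 0.4128]
step 2: x^-=[0.4321, -1.5502]  P^-=[0.7726 0.3478; 0.3478 0.5428]  H_jac=[0.2685 -0.9633]  S=[0.6295]  K=[-0.2026; -0.6823]  nu=[-3.6493]  x^+=[1.1715, 0.9397]  P^+=[0.7468 0.2608; 0.2608 0.2498]

H_jac[0,0] = 0.2685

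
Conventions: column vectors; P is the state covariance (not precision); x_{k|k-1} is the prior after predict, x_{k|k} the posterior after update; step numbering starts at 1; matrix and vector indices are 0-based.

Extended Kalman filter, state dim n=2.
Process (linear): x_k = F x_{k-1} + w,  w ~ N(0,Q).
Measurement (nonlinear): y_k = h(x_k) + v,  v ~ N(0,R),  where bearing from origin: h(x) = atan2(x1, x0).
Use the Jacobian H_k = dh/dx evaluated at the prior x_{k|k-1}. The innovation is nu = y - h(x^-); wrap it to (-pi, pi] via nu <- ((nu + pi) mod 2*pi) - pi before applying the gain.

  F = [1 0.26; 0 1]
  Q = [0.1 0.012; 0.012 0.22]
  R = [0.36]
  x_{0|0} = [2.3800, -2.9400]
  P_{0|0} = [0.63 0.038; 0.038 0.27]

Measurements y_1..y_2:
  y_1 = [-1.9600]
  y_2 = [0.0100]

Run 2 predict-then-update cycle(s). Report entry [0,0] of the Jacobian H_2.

H_jac[0,0] = 0.3136

step 1: x^-=[1.6156, -2.9400]  P^-=[0.7680 0.1202; 0.1202 0.4900]  H_jac=[0.2612 0.1436]  S=[0.4315]  K=[0.5049; 0.2358]  nu=[-0.8917]  x^+=[1.1654, -3.1502]  P^+=[0.6580 0.0688; 0.0688 0.4660]
step 2: x^-=[0.3463, -3.1502]  P^-=[0.8253 0.2020; 0.2020 0.6860]  H_jac=[0.3136 0.0345]  S=[0.4464]  K=[0.5955; 0.1949]  nu=[1.4713]  x^+=[1.2224, -2.8635]  P^+=[0.6670 0.1502; 0.1502 0.6691]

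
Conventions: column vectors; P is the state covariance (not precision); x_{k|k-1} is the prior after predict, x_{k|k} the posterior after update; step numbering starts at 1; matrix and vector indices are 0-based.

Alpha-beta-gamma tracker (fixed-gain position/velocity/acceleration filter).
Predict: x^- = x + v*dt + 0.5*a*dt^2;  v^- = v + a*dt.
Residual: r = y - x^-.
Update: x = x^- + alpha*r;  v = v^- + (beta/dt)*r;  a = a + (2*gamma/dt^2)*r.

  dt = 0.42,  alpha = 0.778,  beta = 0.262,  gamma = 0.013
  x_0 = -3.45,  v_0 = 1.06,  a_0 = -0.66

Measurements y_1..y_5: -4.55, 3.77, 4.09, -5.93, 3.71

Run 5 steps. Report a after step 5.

a_post = -0.2231

step 1: x_pred=-3.0630  r=-1.4870  x^+=-4.2199  v^+=-0.1448  a^+=-0.8792
step 2: x_pred=-4.3582  r=8.1282  x^+=1.9655  v^+=4.5564  a^+=0.3189
step 3: x_pred=3.9074  r=0.1826  x^+=4.0495  v^+=4.8043  a^+=0.3458
step 4: x_pred=6.0978  r=-12.0278  x^+=-3.2598  v^+=-2.5535  a^+=-1.4270
step 5: x_pred=-4.4582  r=8.1682  x^+=1.8967  v^+=1.9425  a^+=-0.2231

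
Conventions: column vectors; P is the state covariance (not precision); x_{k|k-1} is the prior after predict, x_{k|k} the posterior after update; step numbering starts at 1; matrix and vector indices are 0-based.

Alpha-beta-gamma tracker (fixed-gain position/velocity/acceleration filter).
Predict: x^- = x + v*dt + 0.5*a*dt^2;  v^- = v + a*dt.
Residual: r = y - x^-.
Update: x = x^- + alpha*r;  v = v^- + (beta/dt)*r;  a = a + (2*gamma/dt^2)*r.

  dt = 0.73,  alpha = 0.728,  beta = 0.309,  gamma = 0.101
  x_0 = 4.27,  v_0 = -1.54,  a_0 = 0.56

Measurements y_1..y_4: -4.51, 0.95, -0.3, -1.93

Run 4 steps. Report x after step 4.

x_post = -1.9264

step 1: x_pred=3.2950  r=-7.8050  x^+=-2.3870  v^+=-4.4350  a^+=-2.3986
step 2: x_pred=-6.2637  r=7.2137  x^+=-1.0121  v^+=-3.1325  a^+=0.3358
step 3: x_pred=-3.2093  r=2.9093  x^+=-1.0913  v^+=-1.6558  a^+=1.4386
step 4: x_pred=-1.9168  r=-0.0132  x^+=-1.9264  v^+=-0.6112  a^+=1.4336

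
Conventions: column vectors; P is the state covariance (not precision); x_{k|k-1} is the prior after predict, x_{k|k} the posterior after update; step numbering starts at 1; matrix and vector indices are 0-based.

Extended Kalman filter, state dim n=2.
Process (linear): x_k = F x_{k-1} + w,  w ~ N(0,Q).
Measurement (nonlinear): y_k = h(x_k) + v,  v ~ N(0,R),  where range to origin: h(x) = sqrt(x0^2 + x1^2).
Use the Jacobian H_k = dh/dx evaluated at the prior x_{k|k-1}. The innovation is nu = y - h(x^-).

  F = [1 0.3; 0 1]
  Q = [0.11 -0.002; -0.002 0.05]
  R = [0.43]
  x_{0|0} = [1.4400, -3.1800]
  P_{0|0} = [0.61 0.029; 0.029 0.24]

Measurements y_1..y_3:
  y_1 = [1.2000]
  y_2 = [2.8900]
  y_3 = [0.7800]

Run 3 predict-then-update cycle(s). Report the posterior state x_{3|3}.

x_post = [0.0457, -2.0329]

step 1: x^-=[0.4860, -3.1800]  P^-=[0.7590 0.0990; 0.0990 0.2900]  H_jac=[0.1511 -0.9885]  S=[0.7011]  K=[0.0240; -0.3875]  nu=[-2.0169]  x^+=[0.4377, -2.3984]  P^+=[0.7586 0.1055; 0.1055 0.1847]
step 2: x^-=[-0.2818, -2.3984]  P^-=[0.9485 0.1589; 0.1589 0.2347]  H_jac=[-0.1167 -0.9932]  S=[0.7113]  K=[-0.3776; -0.3538]  nu=[0.4751]  x^+=[-0.4612, -2.5665]  P^+=[0.8471 0.0639; 0.0639 0.1457]
step 3: x^-=[-1.2312, -2.5665]  P^-=[1.0086 0.1056; 0.1056 0.1957]  H_jac=[-0.4325 -0.9016]  S=[0.8601]  K=[-0.6179; -0.2582]  nu=[-2.0665]  x^+=[0.0457, -2.0329]  P^+=[0.6802 -0.0316; -0.0316 0.1383]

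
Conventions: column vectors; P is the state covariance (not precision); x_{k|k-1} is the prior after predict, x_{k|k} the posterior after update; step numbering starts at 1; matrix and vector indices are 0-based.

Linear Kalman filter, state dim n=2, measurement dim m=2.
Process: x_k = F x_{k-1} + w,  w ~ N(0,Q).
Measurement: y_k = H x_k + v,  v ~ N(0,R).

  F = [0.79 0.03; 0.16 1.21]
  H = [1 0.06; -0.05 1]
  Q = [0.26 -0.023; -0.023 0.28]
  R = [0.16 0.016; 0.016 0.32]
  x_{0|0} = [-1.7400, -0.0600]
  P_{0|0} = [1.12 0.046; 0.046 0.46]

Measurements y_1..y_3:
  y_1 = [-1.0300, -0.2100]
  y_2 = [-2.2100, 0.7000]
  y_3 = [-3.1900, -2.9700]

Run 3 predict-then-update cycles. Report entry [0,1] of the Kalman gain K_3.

K[0,1] = -0.0432

step 1: x^-=[-1.3764, -0.3510]  P^-=[0.9616 0.1795; 0.1795 1.0000]  S=[1.1467 0.2068; 0.2068 1.3044]  K=[0.8542 -0.0347; 0.0739 0.7480]  nu=[0.3675, 0.0722]  x^+=[-1.0650, -0.2699]  P^+=[0.1356 0.0093; 0.0093 0.2410]
step 2: x^-=[-0.8495, -0.4969]  P^-=[0.3453 0.0118; 0.0118 0.6399]  S=[0.5090 0.0489; 0.0489 0.9596]  K=[0.6836 -0.0405; 0.0348 0.6645]  nu=[-1.3307, 1.1545]  x^+=[-1.8059, 0.2239]  P^+=[0.1085 0.0034; 0.0034 0.2134]
step 3: x^-=[-1.4200, -0.0181]  P^-=[0.3281 0.0017; 0.0017 0.5965]  S=[0.4904 0.0371; 0.0371 0.9171]  K=[0.6724 -0.0432; 0.0274 0.6492]  nu=[-1.7689, -3.0229]  x^+=[-2.4789, -2.0289]  P^+=[0.1068 0.0023; 0.0023 0.2083]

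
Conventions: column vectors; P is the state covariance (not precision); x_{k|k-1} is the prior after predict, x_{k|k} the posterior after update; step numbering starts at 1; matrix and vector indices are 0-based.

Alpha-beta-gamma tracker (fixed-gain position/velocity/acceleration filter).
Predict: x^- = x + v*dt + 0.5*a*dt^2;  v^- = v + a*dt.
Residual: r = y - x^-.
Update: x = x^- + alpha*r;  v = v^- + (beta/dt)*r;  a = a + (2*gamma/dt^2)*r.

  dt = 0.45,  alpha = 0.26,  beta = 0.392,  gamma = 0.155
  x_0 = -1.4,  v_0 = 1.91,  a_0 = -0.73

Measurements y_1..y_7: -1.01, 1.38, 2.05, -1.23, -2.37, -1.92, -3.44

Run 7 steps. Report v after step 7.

v_post = -10.1610

step 1: x_pred=-0.6144  r=-0.3956  x^+=-0.7173  v^+=1.2369  a^+=-1.3356
step 2: x_pred=-0.2959  r=1.6759  x^+=0.1398  v^+=2.0958  a^+=1.2300
step 3: x_pred=1.2075  r=0.8425  x^+=1.4265  v^+=3.3832  a^+=2.5198
step 4: x_pred=3.2041  r=-4.4341  x^+=2.0512  v^+=0.6545  a^+=-4.2682
step 5: x_pred=1.9136  r=-4.2836  x^+=0.7999  v^+=-4.9977  a^+=-10.8258
step 6: x_pred=-2.5452  r=0.6252  x^+=-2.3827  v^+=-9.3247  a^+=-9.8687
step 7: x_pred=-7.5780  r=4.1380  x^+=-6.5021  v^+=-10.1610  a^+=-3.5340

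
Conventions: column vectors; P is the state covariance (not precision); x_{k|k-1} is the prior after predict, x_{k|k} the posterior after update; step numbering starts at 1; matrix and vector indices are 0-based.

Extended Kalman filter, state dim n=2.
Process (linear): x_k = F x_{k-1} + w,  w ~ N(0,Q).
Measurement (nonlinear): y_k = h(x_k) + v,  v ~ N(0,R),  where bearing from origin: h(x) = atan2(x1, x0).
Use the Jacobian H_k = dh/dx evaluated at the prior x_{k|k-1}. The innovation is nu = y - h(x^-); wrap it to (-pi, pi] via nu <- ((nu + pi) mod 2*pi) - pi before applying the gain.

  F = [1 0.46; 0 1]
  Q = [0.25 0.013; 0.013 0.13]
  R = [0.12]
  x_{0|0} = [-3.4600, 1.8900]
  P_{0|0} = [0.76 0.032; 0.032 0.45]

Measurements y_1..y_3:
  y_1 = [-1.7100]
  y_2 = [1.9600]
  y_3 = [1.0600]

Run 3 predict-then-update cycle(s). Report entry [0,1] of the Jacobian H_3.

step 1: x^-=[-2.5906, 1.8900]  P^-=[1.1347 0.2520; 0.2520 0.5800]  H_jac=[-0.1838 -0.2519]  S=[0.2185]  K=[-1.2451; -0.8808]  nu=[2.0619]  x^+=[-5.1579, 0.0739]  P^+=[0.7960 0.0124; 0.0124 0.4105]
step 2: x^-=[-5.1239, 0.0739]  P^-=[1.1442 0.2142; 0.2142 0.5405]  H_jac=[-0.0028 -0.1951]  S=[0.1408]  K=[-0.3197; -0.7532]  nu=[-1.1672]  x^+=[-4.7507, 0.9530]  P^+=[1.1298 0.1803; 0.1803 0.4606]
step 3: x^-=[-4.3124, 0.9530]  P^-=[1.6432 0.4052; 0.4052 0.5906]  H_jac=[-0.0489 -0.2211]  S=[0.1615]  K=[-1.0516; -0.9309]  nu=[-1.8641]  x^+=[-2.3522, 2.6882]  P^+=[1.4646 0.2471; 0.2471 0.4506]

H_jac[0,1] = -0.2211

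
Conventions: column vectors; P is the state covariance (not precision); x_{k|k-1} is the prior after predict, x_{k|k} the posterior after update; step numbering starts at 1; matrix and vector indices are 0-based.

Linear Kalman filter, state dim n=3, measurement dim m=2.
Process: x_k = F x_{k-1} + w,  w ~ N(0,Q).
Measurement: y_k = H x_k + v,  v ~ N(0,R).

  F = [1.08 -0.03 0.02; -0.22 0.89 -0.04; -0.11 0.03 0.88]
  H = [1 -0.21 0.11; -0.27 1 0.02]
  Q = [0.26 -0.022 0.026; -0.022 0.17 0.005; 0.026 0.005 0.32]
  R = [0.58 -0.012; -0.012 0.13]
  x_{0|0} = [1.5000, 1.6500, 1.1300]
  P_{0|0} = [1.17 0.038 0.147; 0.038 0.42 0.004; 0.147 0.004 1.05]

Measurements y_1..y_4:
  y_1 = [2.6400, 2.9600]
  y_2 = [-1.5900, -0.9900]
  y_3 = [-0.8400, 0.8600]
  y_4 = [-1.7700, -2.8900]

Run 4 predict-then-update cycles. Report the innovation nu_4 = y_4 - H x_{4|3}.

step 1: x^-=[1.5931, 1.0933, 0.8789]  P^-=[1.6294 -0.2822 0.0457; -0.2822 0.5484 -0.0211; 0.0457 -0.0211 1.1192]  S=[2.3767 -0.8655; -0.8655 0.9487]  K=[0.6526 -0.1648; 0.1070 0.7555; 0.1028 0.0822]  nu=[1.1798, 2.2793]  x^+=[1.9873, 2.9416, 1.1875]  P^+=[0.4052 0.0815 -0.0692; 0.0815 0.1196 -0.0313; -0.0692 -0.0313 1.1022]
step 2: x^-=[2.0818, 2.1333, 0.9146]  P^-=[0.7250 -0.0408 -0.0647; -0.0408 0.2552 -0.0407; -0.0647 -0.0407 1.1898]  S=[1.3354 -0.3054; -0.3054 0.4596]  K=[0.5019 -0.1838; 0.0685 0.6229; 0.0663 0.0453]  nu=[-3.3244, -2.5795]  x^+=[0.8873, 0.2988, 0.5772]  P^+=[0.3167 0.0576 -0.1021; 0.0576 0.0966 -0.0462; -0.1021 -0.0462 1.1848]
step 3: x^-=[0.9609, 0.0476, 0.4193]  P^-=[0.6218 -0.0410 -0.0844; -0.0410 0.2427 -0.0493; -0.0844 -0.0493 1.2584]  S=[1.2287 -0.2758; -0.2758 0.4396]  K=[0.4632 -0.1884; 0.0580 0.6114; 0.0602 0.0348]  nu=[-1.8370, 1.0634]  x^+=[-0.0904, 0.5913, 0.3457]  P^+=[0.2944 0.0517 -0.1145; 0.0517 0.0938 -0.0522; -0.1145 -0.0522 1.2546]
step 4: x^-=[-0.1085, 0.5323, 0.3319]  P^-=[0.5957 -0.0409 -0.0923; -0.0409 0.2420 -0.0541; -0.0923 -0.0541 1.3142]  S=[1.2017 -0.2689; -0.2689 0.4369]  K=[0.4525 -0.1876; 0.0553 0.6108; 0.0597 0.0301]  nu=[-1.5862, -3.4582]  x^+=[-0.1773, -1.6677, 0.1332]  P^+=[0.2887 0.0506 -0.1216; 0.0506 0.0935 -0.0559; -0.1216 -0.0559 1.3105]

innov = [-1.5862, -3.4582]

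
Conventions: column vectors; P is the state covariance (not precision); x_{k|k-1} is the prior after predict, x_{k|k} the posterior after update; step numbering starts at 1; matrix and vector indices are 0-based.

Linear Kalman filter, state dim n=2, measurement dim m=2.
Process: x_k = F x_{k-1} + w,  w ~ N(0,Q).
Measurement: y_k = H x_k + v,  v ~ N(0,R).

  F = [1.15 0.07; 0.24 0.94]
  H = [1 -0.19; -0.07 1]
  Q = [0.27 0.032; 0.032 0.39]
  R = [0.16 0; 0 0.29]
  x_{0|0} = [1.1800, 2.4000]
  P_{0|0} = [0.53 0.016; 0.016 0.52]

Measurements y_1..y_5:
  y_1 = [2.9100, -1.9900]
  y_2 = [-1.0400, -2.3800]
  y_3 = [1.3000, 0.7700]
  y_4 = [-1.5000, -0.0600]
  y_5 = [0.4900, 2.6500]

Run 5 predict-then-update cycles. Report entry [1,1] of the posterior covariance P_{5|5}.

P_post[1,1] = 0.1986

step 1: x^-=[1.5250, 2.5392]  P^-=[0.9760 0.2301; 0.2301 0.8872]  S=[1.0807 -0.0038; -0.0038 1.1498]  K=[0.8633 0.1435; 0.0595 0.7578]  nu=[1.8674, -4.4224]  x^+=[2.5025, -0.7010]  P^+=[0.1480 0.0520; 0.0520 0.2234]
step 2: x^-=[2.8288, -0.0584]  P^-=[0.4752 0.1446; 0.1446 0.6194]  S=[0.6026 -0.0044; -0.0044 0.8915]  K=[0.7439 0.1286; 0.0497 0.6837]  nu=[-3.8798, -2.1236]  x^+=[-0.3306, -1.7030]  P^+=[0.1278 0.0462; 0.0462 0.2015]
step 3: x^-=[-0.4994, -1.6802]  P^-=[0.4475 0.1313; 0.1313 0.5963]  S=[0.5791 -0.0116; -0.0116 0.8701]  K=[0.7321 0.1246; 0.0446 0.6753]  nu=[1.4801, 2.4152]  x^+=[0.8853, 0.0169]  P^+=[0.1257 0.0449; 0.0449 0.1990]
step 4: x^-=[1.0192, 0.2283]  P^-=[0.4444 0.1291; 0.1291 0.5933]  S=[0.5768 -0.0130; -0.0130 0.8674]  K=[0.7308 0.1239; 0.0436 0.6742]  nu=[-2.4759, -0.2170]  x^+=[-0.8170, -0.0259]  P^+=[0.1254 0.0447; 0.0447 0.1987]
step 5: x^-=[-0.9413, -0.2205]  P^-=[0.4440 0.1288; 0.1288 0.5929]  S=[0.5765 -0.0132; -0.0132 0.8671]  K=[0.7306 0.1238; 0.0435 0.6741]  nu=[1.3895, 2.8046]  x^+=[0.4211, 1.7305]  P^+=[0.1254 0.0447; 0.0447 0.1986]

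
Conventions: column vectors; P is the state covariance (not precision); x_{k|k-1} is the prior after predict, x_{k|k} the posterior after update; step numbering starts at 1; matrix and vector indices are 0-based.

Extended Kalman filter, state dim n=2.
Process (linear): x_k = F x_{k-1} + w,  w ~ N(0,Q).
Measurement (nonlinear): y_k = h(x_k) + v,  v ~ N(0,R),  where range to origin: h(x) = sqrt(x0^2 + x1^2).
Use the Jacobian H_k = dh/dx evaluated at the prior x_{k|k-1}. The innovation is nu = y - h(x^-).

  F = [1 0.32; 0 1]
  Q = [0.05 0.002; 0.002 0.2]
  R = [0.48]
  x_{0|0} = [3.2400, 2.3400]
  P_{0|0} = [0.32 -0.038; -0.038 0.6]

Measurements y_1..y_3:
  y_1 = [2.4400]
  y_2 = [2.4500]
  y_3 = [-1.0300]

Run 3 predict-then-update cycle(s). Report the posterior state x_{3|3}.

step 1: x^-=[3.9888, 2.3400]  P^-=[0.4071 0.1560; 0.1560 0.8000]  H_jac=[0.8625 0.5060]  S=[1.1239]  K=[0.3827; 0.4799]  nu=[-2.1845]  x^+=[3.1528, 1.2916]  P^+=[0.2425 -0.0504; -0.0504 0.5412]
step 2: x^-=[3.5661, 1.2916]  P^-=[0.3157 0.1248; 0.1248 0.7412]  H_jac=[0.9402 0.3405]  S=[0.9249]  K=[0.3668; 0.3997]  nu=[-1.3429]  x^+=[3.0735, 0.7549]  P^+=[0.1912 -0.0109; -0.0109 0.5934]
step 3: x^-=[3.3151, 0.7549]  P^-=[0.2950 0.1810; 0.1810 0.7934]  H_jac=[0.9750 0.2220]  S=[0.8780]  K=[0.3734; 0.4017]  nu=[-4.4299]  x^+=[1.6608, -1.0245]  P^+=[0.1726 0.0493; 0.0493 0.6517]

x_post = [1.6608, -1.0245]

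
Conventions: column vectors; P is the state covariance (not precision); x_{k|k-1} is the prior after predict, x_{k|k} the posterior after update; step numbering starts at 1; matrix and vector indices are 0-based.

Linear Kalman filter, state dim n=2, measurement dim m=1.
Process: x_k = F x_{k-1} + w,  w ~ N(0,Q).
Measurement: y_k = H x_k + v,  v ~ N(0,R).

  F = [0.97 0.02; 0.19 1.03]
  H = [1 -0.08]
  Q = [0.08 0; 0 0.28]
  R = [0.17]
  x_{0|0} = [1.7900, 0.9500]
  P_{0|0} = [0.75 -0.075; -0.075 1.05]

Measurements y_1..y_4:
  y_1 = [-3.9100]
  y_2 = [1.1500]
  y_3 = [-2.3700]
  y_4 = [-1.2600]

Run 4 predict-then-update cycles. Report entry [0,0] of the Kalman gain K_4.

step 1: x^-=[1.7553, 1.3186]  P^-=[0.7832 0.0846; 0.0846 1.3917]  S=[0.9485]  K=[0.8185; -0.0281]  nu=[-5.5598]  x^+=[-2.7956, 1.4751]  P^+=[0.1477 0.1065; 0.1065 1.3909]
step 2: x^-=[-2.6822, 0.9882]  P^-=[0.2236 0.1627; 0.1627 1.8026]  S=[0.3791]  K=[0.5555; 0.0487]  nu=[3.9112]  x^+=[-0.5095, 1.1786]  P^+=[0.1066 0.1524; 0.1524 1.8017]
step 3: x^-=[-0.4706, 1.1171]  P^-=[0.1870 0.2096; 0.2096 2.2550]  S=[0.3379]  K=[0.5037; 0.0865]  nu=[-1.8100]  x^+=[-1.3824, 0.9605]  P^+=[0.1012 0.1949; 0.1949 2.2524]
step 4: x^-=[-1.3217, 0.7267]  P^-=[0.1837 0.2605; 0.2605 2.7495]  S=[0.3296]  K=[0.4941; 0.1230]  nu=[0.1198]  x^+=[-1.2625, 0.7414]  P^+=[0.1032 0.2405; 0.2405 2.7446]

K[0,0] = 0.4941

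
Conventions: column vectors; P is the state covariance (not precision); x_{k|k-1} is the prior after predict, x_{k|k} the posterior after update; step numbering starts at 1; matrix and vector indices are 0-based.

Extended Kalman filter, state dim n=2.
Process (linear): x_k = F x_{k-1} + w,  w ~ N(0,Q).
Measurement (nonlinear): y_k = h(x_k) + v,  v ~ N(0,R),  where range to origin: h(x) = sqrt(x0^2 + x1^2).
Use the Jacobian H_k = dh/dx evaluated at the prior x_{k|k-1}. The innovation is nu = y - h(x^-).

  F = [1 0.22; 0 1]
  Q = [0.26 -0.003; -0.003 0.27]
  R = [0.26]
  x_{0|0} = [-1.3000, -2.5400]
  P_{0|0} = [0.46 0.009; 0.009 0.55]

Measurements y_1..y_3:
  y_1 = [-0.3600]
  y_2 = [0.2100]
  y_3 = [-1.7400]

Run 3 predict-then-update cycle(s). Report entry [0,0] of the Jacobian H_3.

H_jac[0,0] = -0.7382

step 1: x^-=[-1.8588, -2.5400]  P^-=[0.7506 0.1270; 0.1270 0.8200]  H_jac=[-0.5906 -0.8070]  S=[1.1768]  K=[-0.4637; -0.6260]  nu=[-3.5075]  x^+=[-0.2322, -0.3442]  P^+=[0.4975 -0.2147; -0.2147 0.3588]
step 2: x^-=[-0.3079, -0.3442]  P^-=[0.6804 -0.1387; -0.1387 0.6288]  H_jac=[-0.6668 -0.7453]  S=[0.7739]  K=[-0.4526; -0.4860]  nu=[-0.2519]  x^+=[-0.1939, -0.2218]  P^+=[0.5219 -0.3090; -0.3090 0.4460]
step 3: x^-=[-0.2427, -0.2218]  P^-=[0.6675 -0.2139; -0.2139 0.7160]  H_jac=[-0.7382 -0.6745]  S=[0.7366]  K=[-0.4732; -0.4413]  nu=[-2.0688]  x^+=[0.7361, 0.6913]  P^+=[0.5026 -0.3677; -0.3677 0.5725]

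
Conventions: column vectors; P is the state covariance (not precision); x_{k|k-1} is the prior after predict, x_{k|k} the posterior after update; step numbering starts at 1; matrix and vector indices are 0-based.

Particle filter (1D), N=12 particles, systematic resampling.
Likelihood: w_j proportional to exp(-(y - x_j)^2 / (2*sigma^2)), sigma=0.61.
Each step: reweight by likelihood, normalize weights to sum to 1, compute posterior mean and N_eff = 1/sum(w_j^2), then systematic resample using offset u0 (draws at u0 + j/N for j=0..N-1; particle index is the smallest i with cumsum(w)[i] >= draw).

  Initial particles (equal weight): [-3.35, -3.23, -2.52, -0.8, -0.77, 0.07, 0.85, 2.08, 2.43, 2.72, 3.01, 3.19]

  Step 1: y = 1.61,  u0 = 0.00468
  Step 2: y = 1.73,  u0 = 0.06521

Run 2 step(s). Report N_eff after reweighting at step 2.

N_eff = 9.6080

step 1: w=[0.0000, 0.0000, 0.0000, 0.0002, 0.0003, 0.0212, 0.2362, 0.3814, 0.2079, 0.0980, 0.0369, 0.0179]  mean=1.9352  Neff=3.9026  idx=[5, 6, 6, 6, 7, 7, 7, 7, 8, 8, 8, 9]
step 2: w=[0.0039, 0.0561, 0.0561, 0.0561, 0.1347, 0.1347, 0.1347, 0.1347, 0.0822, 0.0822, 0.0822, 0.0425]  mean=1.9787  Neff=9.6080  idx=[2, 3, 4, 5, 5, 6, 6, 7, 8, 9, 10, 11]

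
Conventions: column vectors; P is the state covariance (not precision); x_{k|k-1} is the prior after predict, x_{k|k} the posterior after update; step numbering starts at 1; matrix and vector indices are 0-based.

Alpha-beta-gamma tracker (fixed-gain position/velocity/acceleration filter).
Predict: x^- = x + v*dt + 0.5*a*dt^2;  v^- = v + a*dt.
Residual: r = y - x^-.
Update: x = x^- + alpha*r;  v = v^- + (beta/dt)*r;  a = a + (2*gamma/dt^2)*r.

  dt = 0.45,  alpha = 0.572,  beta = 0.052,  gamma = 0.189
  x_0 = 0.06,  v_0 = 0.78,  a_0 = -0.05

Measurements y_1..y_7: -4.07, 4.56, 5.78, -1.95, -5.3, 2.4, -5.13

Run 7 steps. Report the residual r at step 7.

step 1: x_pred=0.4059  r=-4.4759  x^+=-2.1543  v^+=0.2403  a^+=-8.4051
step 2: x_pred=-2.8972  r=7.4572  x^+=1.3683  v^+=-2.6803  a^+=5.5150
step 3: x_pred=0.7206  r=5.0594  x^+=3.6146  v^+=0.3861  a^+=14.9592
step 4: x_pred=5.3029  r=-7.2529  x^+=1.1543  v^+=6.2796  a^+=1.4204
step 5: x_pred=4.1239  r=-9.4239  x^+=-1.2666  v^+=5.8298  a^+=-16.1709
step 6: x_pred=-0.2804  r=2.6804  x^+=1.2528  v^+=-1.1373  a^+=-11.1674
step 7: x_pred=-0.3897  r=-4.7403  x^+=-3.1012  v^+=-6.7104  a^+=-20.0159

resid = -4.7403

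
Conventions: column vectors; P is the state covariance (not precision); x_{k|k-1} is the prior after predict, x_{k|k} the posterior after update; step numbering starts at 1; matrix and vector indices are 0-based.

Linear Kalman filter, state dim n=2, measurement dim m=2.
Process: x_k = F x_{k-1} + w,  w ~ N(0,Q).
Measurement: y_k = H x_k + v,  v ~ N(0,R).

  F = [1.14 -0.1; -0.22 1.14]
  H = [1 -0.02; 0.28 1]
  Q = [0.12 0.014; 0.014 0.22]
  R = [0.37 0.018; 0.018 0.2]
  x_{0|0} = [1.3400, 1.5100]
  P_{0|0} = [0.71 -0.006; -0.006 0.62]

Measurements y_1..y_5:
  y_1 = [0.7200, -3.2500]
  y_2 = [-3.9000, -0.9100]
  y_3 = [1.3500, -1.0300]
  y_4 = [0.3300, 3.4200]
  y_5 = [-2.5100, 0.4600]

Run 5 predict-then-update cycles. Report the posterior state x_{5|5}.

x_post = [-1.3016, 1.4102]

step 1: x^-=[1.3766, 1.4266]  P^-=[1.0503 -0.2427; -0.2427 1.0631]  S=[1.4304 0.0495; 0.0495 1.2096]  K=[0.7372 0.0123; -0.2133 0.8315]  nu=[-0.6281, -5.0620]  x^+=[0.8512, -2.6484]  P^+=[0.2718 -0.0604; -0.0604 0.1794]
step 2: x^-=[1.2352, -3.2065]  P^-=[0.4888 -0.1544; -0.1544 0.4965]  S=[0.8651 -0.0086; -0.0086 0.6484]  K=[0.5683 -0.0195; -0.1830 0.6967]  nu=[-5.1993, 1.9506]  x^+=[-1.7578, -0.8960]  P^+=[0.2089 -0.0522; -0.0522 0.1506]
step 3: x^-=[-1.9143, -0.6347]  P^-=[0.4049 -0.1245; -0.1245 0.4521]  S=[0.7800 -0.0015; -0.0015 0.6141]  K=[0.5222 -0.0169; -0.1699 0.6790]  nu=[3.2516, 0.1407]  x^+=[-0.2187, -1.0916]  P^+=[0.1920 -0.0477; -0.0477 0.1461]
step 4: x^-=[-0.1401, -1.1964]  P^-=[0.3818 -0.1139; -0.1139 0.4431]  S=[0.7565 0.0028; 0.0028 0.6093]  K=[0.5077 -0.0138; -0.1647 0.6757]  nu=[0.4462, 4.6556]  x^+=[0.0223, 1.8759]  P^+=[0.1867 -0.0459; -0.0459 0.1450]
step 5: x^-=[-0.1622, 2.1336]  P^-=[0.3745 -0.1100; -0.1100 0.4405]  S=[0.7491 0.0047; 0.0047 0.6083]  K=[0.5030 -0.0123; -0.1628 0.6748]  nu=[-2.3052, -1.6282]  x^+=[-1.3016, 1.4102]  P^+=[0.1850 -0.0452; -0.0452 0.1447]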